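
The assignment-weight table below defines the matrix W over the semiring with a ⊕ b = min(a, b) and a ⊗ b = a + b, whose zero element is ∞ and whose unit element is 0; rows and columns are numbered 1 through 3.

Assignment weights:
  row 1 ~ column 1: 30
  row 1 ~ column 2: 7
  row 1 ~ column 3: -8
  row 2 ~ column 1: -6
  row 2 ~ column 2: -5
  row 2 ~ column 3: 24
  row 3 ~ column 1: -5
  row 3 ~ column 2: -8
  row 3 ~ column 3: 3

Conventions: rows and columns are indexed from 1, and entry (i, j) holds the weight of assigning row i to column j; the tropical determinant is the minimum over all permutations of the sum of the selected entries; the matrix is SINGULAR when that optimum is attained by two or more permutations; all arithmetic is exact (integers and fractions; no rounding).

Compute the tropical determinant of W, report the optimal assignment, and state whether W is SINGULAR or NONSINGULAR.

σ = (1, 2, 3): 30 + (-5) + 3 = 28
σ = (1, 3, 2): 30 + 24 + (-8) = 46
σ = (2, 1, 3): 7 + (-6) + 3 = 4
σ = (2, 3, 1): 7 + 24 + (-5) = 26
σ = (3, 1, 2): (-8) + (-6) + (-8) = -22
σ = (3, 2, 1): (-8) + (-5) + (-5) = -18
Optimal value attained by: σ = (3, 1, 2).
Answer: det⊕(W) = -22; verdict: NONSINGULAR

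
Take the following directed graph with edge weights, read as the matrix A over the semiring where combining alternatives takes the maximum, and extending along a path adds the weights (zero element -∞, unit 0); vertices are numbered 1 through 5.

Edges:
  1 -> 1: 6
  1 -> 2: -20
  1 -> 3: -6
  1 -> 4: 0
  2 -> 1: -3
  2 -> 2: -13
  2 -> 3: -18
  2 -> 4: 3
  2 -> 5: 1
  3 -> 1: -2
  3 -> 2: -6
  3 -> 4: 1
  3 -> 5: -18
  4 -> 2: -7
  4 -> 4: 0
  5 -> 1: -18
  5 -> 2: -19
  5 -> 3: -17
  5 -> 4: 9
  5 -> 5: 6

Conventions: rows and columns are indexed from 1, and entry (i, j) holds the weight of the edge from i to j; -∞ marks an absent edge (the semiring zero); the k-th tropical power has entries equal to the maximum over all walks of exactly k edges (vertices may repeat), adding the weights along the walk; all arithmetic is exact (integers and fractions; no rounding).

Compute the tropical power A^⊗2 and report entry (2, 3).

A^⊗2:
  [12, -7, 0, 6, -19]
  [3, -4, -9, 10, 7]
  [4, -6, -8, 1, -5]
  [-10, -7, -25, 0, -6]
  [-12, 2, -11, 15, 12]
Key observation: the optimum is the walk 2->1->3, with weight (-3) + (-6) = -9.
Optimal value attained by: walk 2->1->3.
Answer: (A^⊗2)[2][3] = -9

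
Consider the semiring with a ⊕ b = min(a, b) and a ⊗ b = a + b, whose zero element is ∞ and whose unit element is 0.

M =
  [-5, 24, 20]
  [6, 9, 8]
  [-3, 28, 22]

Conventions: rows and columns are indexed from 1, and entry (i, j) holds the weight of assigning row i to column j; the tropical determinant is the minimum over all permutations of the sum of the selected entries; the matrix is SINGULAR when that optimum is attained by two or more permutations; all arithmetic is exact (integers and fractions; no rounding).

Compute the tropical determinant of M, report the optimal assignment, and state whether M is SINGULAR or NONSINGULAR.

σ = (1, 2, 3): (-5) + 9 + 22 = 26
σ = (1, 3, 2): (-5) + 8 + 28 = 31
σ = (2, 1, 3): 24 + 6 + 22 = 52
σ = (2, 3, 1): 24 + 8 + (-3) = 29
σ = (3, 1, 2): 20 + 6 + 28 = 54
σ = (3, 2, 1): 20 + 9 + (-3) = 26
Optimal value attained by: σ = (1, 2, 3).
Answer: det⊕(M) = 26; verdict: SINGULAR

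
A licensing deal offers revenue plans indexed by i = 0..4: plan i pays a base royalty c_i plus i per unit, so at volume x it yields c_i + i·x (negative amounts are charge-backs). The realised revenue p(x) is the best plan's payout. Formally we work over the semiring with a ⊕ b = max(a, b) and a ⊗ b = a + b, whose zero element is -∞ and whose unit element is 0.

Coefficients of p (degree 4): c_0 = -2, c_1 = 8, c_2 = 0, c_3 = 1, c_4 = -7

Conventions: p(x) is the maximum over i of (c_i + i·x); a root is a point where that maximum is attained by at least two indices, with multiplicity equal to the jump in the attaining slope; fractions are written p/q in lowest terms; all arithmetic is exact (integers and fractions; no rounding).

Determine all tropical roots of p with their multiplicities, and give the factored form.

hull edge (i=0, c=-2) to (i=1, c=8): slope 10, span 1
hull edge (i=1, c=8) to (i=3, c=1): slope -7/2, span 2
hull edge (i=3, c=1) to (i=4, c=-7): slope -8, span 1
Factored form: p(x) = -7 ⊗ (x ⊕ (-10)) ⊗ (x ⊕ 7/2) ⊗ (x ⊕ 7/2) ⊗ (x ⊕ 8)
Answer: roots = -10 (mult 1), 7/2 (mult 2), 8 (mult 1)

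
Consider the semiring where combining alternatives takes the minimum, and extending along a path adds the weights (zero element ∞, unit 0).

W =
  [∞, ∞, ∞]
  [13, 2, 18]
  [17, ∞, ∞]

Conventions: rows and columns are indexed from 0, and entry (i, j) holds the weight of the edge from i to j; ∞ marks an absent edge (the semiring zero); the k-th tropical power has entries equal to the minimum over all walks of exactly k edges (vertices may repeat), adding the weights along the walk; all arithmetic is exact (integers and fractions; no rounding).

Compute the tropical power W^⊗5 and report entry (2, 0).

W^⊗2:
  [∞, ∞, ∞]
  [15, 4, 20]
  [∞, ∞, ∞]
W^⊗3:
  [∞, ∞, ∞]
  [17, 6, 22]
  [∞, ∞, ∞]
W^⊗4:
  [∞, ∞, ∞]
  [19, 8, 24]
  [∞, ∞, ∞]
W^⊗5:
  [∞, ∞, ∞]
  [21, 10, 26]
  [∞, ∞, ∞]
Key observation: no walk of exactly 5 edges connects these vertices, so the entry is the semiring zero.
Answer: (W^⊗5)[2][0] = ∞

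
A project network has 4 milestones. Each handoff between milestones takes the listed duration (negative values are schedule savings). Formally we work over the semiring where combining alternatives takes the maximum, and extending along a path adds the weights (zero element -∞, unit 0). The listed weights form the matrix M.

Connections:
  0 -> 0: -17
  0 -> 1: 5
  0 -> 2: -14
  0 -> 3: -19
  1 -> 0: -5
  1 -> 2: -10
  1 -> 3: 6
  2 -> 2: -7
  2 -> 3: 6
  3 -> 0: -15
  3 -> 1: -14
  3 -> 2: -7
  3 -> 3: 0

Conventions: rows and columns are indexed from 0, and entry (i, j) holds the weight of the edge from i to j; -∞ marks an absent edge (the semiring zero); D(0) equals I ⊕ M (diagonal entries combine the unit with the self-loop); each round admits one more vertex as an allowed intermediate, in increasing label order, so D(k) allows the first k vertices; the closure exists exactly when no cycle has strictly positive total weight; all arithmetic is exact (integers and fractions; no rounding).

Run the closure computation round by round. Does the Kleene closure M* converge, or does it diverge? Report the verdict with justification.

D(0):
  [0, 5, -14, -19]
  [-5, 0, -10, 6]
  [-∞, -∞, 0, 6]
  [-15, -14, -7, 0]
D(1):
  [0, 5, -14, -19]
  [-5, 0, -10, 6]
  [-∞, -∞, 0, 6]
  [-15, -10, -7, 0]
D(2):
  [0, 5, -5, 11]
  [-5, 0, -10, 6]
  [-∞, -∞, 0, 6]
  [-15, -10, -7, 0]
D(3):
  [0, 5, -5, 11]
  [-5, 0, -10, 6]
  [-∞, -∞, 0, 6]
  [-15, -10, -7, 0]
D(4):
  [0, 5, 4, 11]
  [-5, 0, -1, 6]
  [-9, -4, 0, 6]
  [-15, -10, -7, 0]
Key observation: every diagonal entry stays at the unit through all rounds, so no improving cycle exists.
Answer: CONVERGES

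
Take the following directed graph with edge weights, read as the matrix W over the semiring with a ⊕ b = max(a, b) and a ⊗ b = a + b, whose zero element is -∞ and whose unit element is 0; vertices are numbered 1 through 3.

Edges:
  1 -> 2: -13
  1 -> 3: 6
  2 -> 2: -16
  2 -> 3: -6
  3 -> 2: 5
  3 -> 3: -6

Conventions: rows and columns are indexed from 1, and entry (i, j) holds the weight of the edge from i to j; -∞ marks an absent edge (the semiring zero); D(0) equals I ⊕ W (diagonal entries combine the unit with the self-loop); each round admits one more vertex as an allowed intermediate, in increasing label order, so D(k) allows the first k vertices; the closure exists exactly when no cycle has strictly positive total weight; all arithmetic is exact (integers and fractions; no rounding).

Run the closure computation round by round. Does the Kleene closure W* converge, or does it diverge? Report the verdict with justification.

D(0):
  [0, -13, 6]
  [-∞, 0, -6]
  [-∞, 5, 0]
D(1):
  [0, -13, 6]
  [-∞, 0, -6]
  [-∞, 5, 0]
D(2):
  [0, -13, 6]
  [-∞, 0, -6]
  [-∞, 5, 0]
D(3):
  [0, 11, 6]
  [-∞, 0, -6]
  [-∞, 5, 0]
Key observation: every diagonal entry stays at the unit through all rounds, so no improving cycle exists.
Answer: CONVERGES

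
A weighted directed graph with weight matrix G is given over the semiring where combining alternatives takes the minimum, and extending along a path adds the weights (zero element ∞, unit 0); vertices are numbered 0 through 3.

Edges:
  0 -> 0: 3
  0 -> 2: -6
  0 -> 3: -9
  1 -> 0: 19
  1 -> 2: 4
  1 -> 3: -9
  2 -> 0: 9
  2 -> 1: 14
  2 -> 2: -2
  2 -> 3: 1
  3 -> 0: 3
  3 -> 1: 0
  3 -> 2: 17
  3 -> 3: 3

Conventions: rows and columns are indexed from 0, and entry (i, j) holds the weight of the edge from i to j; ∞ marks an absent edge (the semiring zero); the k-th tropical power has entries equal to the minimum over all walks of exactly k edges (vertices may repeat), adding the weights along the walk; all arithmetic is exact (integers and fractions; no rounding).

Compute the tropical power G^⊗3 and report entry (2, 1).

G^⊗2:
  [-6, -9, -8, -6]
  [-6, -9, 2, -6]
  [4, 1, -4, -1]
  [6, 3, -3, -9]
G^⊗3:
  [-3, -6, -12, -18]
  [-3, -6, -12, -18]
  [2, -1, -6, -8]
  [-6, -9, -5, -6]
Key observation: the optimum is the walk 2->2->3->1, with weight (-2) + 1 + 0 = -1.
Optimal value attained by: walk 2->2->3->1.
Answer: (G^⊗3)[2][1] = -1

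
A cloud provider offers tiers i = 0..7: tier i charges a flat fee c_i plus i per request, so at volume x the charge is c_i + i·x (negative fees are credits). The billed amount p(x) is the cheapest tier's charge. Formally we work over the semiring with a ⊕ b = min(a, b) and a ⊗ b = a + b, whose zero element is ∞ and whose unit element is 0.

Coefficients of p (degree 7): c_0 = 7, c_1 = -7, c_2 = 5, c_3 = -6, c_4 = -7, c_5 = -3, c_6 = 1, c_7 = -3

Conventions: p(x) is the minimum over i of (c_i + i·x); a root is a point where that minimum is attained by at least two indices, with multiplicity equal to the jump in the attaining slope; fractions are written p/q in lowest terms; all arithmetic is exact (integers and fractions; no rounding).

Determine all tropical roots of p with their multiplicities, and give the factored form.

hull edge (i=0, c=7) to (i=1, c=-7): slope -14, span 1
hull edge (i=1, c=-7) to (i=4, c=-7): slope 0, span 3
hull edge (i=4, c=-7) to (i=7, c=-3): slope 4/3, span 3
Factored form: p(x) = -3 ⊗ (x ⊕ (-4/3)) ⊗ (x ⊕ (-4/3)) ⊗ (x ⊕ (-4/3)) ⊗ (x ⊕ 0) ⊗ (x ⊕ 0) ⊗ (x ⊕ 0) ⊗ (x ⊕ 14)
Answer: roots = -4/3 (mult 3), 0 (mult 3), 14 (mult 1)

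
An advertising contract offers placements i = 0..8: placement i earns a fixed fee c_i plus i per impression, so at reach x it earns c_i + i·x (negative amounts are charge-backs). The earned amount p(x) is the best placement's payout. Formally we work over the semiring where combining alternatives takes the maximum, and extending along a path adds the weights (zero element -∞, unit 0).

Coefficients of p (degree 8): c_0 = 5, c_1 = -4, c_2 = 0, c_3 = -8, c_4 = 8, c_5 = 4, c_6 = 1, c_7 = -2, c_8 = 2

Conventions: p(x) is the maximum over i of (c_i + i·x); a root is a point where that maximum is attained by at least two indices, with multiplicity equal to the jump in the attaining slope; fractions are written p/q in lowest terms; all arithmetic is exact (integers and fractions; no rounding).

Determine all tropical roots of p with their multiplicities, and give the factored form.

hull edge (i=0, c=5) to (i=4, c=8): slope 3/4, span 4
hull edge (i=4, c=8) to (i=8, c=2): slope -3/2, span 4
Factored form: p(x) = 2 ⊗ (x ⊕ (-3/4)) ⊗ (x ⊕ (-3/4)) ⊗ (x ⊕ (-3/4)) ⊗ (x ⊕ (-3/4)) ⊗ (x ⊕ 3/2) ⊗ (x ⊕ 3/2) ⊗ (x ⊕ 3/2) ⊗ (x ⊕ 3/2)
Answer: roots = -3/4 (mult 4), 3/2 (mult 4)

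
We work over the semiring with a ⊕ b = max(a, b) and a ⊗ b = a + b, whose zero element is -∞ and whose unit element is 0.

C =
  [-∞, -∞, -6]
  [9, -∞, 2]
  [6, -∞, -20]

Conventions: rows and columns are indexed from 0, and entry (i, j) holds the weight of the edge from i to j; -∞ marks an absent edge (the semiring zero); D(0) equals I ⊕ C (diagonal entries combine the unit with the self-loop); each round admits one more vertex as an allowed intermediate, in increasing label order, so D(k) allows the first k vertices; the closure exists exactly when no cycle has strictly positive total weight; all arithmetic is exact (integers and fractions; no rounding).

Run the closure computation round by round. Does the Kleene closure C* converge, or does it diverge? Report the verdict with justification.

D(0):
  [0, -∞, -6]
  [9, 0, 2]
  [6, -∞, 0]
D(1):
  [0, -∞, -6]
  [9, 0, 3]
  [6, -∞, 0]
D(2):
  [0, -∞, -6]
  [9, 0, 3]
  [6, -∞, 0]
D(3):
  [0, -∞, -6]
  [9, 0, 3]
  [6, -∞, 0]
Key observation: every diagonal entry stays at the unit through all rounds, so no improving cycle exists.
Answer: CONVERGES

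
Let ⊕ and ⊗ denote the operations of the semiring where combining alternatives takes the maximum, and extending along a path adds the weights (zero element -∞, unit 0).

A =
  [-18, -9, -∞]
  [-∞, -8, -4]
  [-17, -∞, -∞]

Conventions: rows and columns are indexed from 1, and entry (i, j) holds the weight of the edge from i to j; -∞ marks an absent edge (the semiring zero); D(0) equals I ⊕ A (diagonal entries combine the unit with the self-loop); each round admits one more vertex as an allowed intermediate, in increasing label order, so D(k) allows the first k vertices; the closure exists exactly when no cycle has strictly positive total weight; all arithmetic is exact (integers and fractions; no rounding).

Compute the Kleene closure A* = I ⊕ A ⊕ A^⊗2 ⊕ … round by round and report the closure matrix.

D(0):
  [0, -9, -∞]
  [-∞, 0, -4]
  [-17, -∞, 0]
D(1):
  [0, -9, -∞]
  [-∞, 0, -4]
  [-17, -26, 0]
D(2):
  [0, -9, -13]
  [-∞, 0, -4]
  [-17, -26, 0]
D(3):
  [0, -9, -13]
  [-21, 0, -4]
  [-17, -26, 0]
Answer: A* = [[0, -9, -13], [-21, 0, -4], [-17, -26, 0]]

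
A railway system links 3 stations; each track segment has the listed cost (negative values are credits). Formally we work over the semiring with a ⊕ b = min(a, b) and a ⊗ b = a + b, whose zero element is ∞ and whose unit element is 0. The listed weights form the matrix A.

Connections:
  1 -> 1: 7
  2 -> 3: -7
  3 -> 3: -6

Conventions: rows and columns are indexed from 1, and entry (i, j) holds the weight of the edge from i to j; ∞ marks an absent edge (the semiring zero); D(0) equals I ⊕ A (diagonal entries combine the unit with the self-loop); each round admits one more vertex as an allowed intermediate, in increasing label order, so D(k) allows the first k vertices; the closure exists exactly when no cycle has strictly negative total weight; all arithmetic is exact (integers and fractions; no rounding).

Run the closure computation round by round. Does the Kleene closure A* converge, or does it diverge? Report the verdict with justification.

Detection: at round 0, diagonal entry (3, 3) turns strictly negative.
Key observation: the cycle 3->3 has total weight (-6), which is strictly negative.
Answer: DIVERGES — negative cycle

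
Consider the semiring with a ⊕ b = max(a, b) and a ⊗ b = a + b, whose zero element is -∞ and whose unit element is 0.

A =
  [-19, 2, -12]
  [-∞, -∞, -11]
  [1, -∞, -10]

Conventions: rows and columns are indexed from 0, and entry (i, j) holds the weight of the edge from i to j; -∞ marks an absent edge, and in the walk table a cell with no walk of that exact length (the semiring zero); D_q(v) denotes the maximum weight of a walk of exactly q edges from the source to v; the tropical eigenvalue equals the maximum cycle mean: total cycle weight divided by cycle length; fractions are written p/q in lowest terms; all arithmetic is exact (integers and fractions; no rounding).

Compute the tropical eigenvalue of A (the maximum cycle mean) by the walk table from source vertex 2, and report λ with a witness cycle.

q=0: [-∞, -∞, 0]
q=1: [1, -∞, -10]
q=2: [-9, 3, -11]
q=3: [-10, -7, -8]
Optimal cycle mean attained by: cycle 0->1->2->0, total 2 + (-11) + 1, length 3.
Answer: λ = -8/3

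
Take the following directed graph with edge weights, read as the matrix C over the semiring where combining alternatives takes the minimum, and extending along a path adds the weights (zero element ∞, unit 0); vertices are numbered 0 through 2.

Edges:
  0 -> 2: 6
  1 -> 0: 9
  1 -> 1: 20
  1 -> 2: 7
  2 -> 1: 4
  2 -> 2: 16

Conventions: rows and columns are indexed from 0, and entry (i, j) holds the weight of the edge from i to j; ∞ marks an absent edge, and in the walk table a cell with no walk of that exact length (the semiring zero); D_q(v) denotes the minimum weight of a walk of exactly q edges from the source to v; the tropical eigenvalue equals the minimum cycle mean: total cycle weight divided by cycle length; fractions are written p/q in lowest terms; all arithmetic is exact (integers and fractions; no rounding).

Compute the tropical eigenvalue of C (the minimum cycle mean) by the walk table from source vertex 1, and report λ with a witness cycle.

q=0: [∞, 0, ∞]
q=1: [9, 20, 7]
q=2: [29, 11, 15]
q=3: [20, 19, 18]
Optimal cycle mean attained by: cycle 1->2->1, total 7 + 4, length 2.
Answer: λ = 11/2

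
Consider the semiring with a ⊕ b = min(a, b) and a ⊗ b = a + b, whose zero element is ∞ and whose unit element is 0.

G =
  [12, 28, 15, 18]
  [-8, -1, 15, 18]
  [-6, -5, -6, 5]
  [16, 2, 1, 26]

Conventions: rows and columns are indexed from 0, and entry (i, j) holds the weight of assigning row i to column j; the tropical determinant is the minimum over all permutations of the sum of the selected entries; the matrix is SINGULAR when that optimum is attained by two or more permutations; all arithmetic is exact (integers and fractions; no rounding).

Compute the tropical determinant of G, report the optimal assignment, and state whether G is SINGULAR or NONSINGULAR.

σ = (0, 1, 2, 3): 12 + (-1) + (-6) + 26 = 31
σ = (0, 1, 3, 2): 12 + (-1) + 5 + 1 = 17
σ = (0, 2, 1, 3): 12 + 15 + (-5) + 26 = 48
σ = (0, 2, 3, 1): 12 + 15 + 5 + 2 = 34
σ = (0, 3, 1, 2): 12 + 18 + (-5) + 1 = 26
σ = (0, 3, 2, 1): 12 + 18 + (-6) + 2 = 26
σ = (1, 0, 2, 3): 28 + (-8) + (-6) + 26 = 40
σ = (1, 0, 3, 2): 28 + (-8) + 5 + 1 = 26
σ = (1, 2, 0, 3): 28 + 15 + (-6) + 26 = 63
σ = (1, 2, 3, 0): 28 + 15 + 5 + 16 = 64
σ = (1, 3, 0, 2): 28 + 18 + (-6) + 1 = 41
σ = (1, 3, 2, 0): 28 + 18 + (-6) + 16 = 56
σ = (2, 0, 1, 3): 15 + (-8) + (-5) + 26 = 28
σ = (2, 0, 3, 1): 15 + (-8) + 5 + 2 = 14
σ = (2, 1, 0, 3): 15 + (-1) + (-6) + 26 = 34
σ = (2, 1, 3, 0): 15 + (-1) + 5 + 16 = 35
σ = (2, 3, 0, 1): 15 + 18 + (-6) + 2 = 29
σ = (2, 3, 1, 0): 15 + 18 + (-5) + 16 = 44
σ = (3, 0, 1, 2): 18 + (-8) + (-5) + 1 = 6
σ = (3, 0, 2, 1): 18 + (-8) + (-6) + 2 = 6
σ = (3, 1, 0, 2): 18 + (-1) + (-6) + 1 = 12
σ = (3, 1, 2, 0): 18 + (-1) + (-6) + 16 = 27
σ = (3, 2, 0, 1): 18 + 15 + (-6) + 2 = 29
σ = (3, 2, 1, 0): 18 + 15 + (-5) + 16 = 44
Optimal value attained by: σ = (3, 0, 1, 2).
Answer: det⊕(G) = 6; verdict: SINGULAR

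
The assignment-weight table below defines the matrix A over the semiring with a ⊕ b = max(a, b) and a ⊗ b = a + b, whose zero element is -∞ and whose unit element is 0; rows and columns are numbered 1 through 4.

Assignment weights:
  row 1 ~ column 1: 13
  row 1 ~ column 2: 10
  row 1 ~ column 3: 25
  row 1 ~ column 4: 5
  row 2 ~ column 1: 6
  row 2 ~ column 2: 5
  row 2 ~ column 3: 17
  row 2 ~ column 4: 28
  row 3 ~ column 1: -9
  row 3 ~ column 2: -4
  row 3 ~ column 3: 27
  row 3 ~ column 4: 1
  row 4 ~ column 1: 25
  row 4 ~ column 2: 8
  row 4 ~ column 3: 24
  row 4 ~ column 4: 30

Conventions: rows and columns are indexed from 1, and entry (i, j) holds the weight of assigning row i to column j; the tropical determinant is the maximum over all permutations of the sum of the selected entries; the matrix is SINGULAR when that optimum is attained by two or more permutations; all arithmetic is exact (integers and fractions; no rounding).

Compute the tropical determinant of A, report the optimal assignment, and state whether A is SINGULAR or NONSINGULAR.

σ = (1, 2, 3, 4): 13 + 5 + 27 + 30 = 75
σ = (1, 2, 4, 3): 13 + 5 + 1 + 24 = 43
σ = (1, 3, 2, 4): 13 + 17 + (-4) + 30 = 56
σ = (1, 3, 4, 2): 13 + 17 + 1 + 8 = 39
σ = (1, 4, 2, 3): 13 + 28 + (-4) + 24 = 61
σ = (1, 4, 3, 2): 13 + 28 + 27 + 8 = 76
σ = (2, 1, 3, 4): 10 + 6 + 27 + 30 = 73
σ = (2, 1, 4, 3): 10 + 6 + 1 + 24 = 41
σ = (2, 3, 1, 4): 10 + 17 + (-9) + 30 = 48
σ = (2, 3, 4, 1): 10 + 17 + 1 + 25 = 53
σ = (2, 4, 1, 3): 10 + 28 + (-9) + 24 = 53
σ = (2, 4, 3, 1): 10 + 28 + 27 + 25 = 90
σ = (3, 1, 2, 4): 25 + 6 + (-4) + 30 = 57
σ = (3, 1, 4, 2): 25 + 6 + 1 + 8 = 40
σ = (3, 2, 1, 4): 25 + 5 + (-9) + 30 = 51
σ = (3, 2, 4, 1): 25 + 5 + 1 + 25 = 56
σ = (3, 4, 1, 2): 25 + 28 + (-9) + 8 = 52
σ = (3, 4, 2, 1): 25 + 28 + (-4) + 25 = 74
σ = (4, 1, 2, 3): 5 + 6 + (-4) + 24 = 31
σ = (4, 1, 3, 2): 5 + 6 + 27 + 8 = 46
σ = (4, 2, 1, 3): 5 + 5 + (-9) + 24 = 25
σ = (4, 2, 3, 1): 5 + 5 + 27 + 25 = 62
σ = (4, 3, 1, 2): 5 + 17 + (-9) + 8 = 21
σ = (4, 3, 2, 1): 5 + 17 + (-4) + 25 = 43
Optimal value attained by: σ = (2, 4, 3, 1).
Answer: det⊕(A) = 90; verdict: NONSINGULAR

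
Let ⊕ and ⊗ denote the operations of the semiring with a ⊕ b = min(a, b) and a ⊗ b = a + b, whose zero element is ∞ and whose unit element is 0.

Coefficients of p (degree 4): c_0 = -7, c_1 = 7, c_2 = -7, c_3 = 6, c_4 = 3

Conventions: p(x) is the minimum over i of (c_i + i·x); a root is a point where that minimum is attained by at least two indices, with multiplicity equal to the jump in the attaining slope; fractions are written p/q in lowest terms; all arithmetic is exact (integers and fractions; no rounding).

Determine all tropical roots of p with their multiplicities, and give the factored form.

hull edge (i=0, c=-7) to (i=2, c=-7): slope 0, span 2
hull edge (i=2, c=-7) to (i=4, c=3): slope 5, span 2
Factored form: p(x) = 3 ⊗ (x ⊕ (-5)) ⊗ (x ⊕ (-5)) ⊗ (x ⊕ 0) ⊗ (x ⊕ 0)
Answer: roots = -5 (mult 2), 0 (mult 2)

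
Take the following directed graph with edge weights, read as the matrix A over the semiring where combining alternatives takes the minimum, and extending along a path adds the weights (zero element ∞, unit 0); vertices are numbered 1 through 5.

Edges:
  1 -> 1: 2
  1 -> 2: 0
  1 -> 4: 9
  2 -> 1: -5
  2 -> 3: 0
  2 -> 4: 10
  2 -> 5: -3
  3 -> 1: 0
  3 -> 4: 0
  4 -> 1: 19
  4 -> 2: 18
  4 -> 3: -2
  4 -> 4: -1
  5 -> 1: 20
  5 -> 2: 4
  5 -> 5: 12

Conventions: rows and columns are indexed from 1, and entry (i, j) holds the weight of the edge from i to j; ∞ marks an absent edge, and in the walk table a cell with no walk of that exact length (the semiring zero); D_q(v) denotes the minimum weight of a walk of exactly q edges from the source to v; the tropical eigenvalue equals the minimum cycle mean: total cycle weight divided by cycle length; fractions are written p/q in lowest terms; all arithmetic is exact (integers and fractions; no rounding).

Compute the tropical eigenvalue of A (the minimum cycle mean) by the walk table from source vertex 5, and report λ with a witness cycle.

q=0: [∞, ∞, ∞, ∞, 0]
q=1: [20, 4, ∞, ∞, 12]
q=2: [-1, 16, 4, 14, 1]
q=3: [1, -1, 12, 4, 13]
q=4: [-6, 1, -1, 3, -4]
q=5: [-4, -6, 1, -1, -2]
Optimal cycle mean attained by: cycle 1->2->1, total 0 + (-5), length 2.
Answer: λ = -5/2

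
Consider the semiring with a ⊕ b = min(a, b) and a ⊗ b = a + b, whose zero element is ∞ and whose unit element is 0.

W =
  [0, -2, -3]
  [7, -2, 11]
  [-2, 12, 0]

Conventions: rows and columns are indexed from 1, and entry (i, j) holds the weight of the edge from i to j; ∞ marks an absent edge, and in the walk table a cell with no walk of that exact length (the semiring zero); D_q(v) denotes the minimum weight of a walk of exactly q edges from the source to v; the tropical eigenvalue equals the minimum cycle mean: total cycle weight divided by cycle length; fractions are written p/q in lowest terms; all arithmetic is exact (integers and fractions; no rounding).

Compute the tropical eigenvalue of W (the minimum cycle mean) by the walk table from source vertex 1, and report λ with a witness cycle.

q=0: [0, ∞, ∞]
q=1: [0, -2, -3]
q=2: [-5, -4, -3]
q=3: [-5, -7, -8]
Optimal cycle mean attained by: cycle 1->3->1, total (-3) + (-2), length 2.
Answer: λ = -5/2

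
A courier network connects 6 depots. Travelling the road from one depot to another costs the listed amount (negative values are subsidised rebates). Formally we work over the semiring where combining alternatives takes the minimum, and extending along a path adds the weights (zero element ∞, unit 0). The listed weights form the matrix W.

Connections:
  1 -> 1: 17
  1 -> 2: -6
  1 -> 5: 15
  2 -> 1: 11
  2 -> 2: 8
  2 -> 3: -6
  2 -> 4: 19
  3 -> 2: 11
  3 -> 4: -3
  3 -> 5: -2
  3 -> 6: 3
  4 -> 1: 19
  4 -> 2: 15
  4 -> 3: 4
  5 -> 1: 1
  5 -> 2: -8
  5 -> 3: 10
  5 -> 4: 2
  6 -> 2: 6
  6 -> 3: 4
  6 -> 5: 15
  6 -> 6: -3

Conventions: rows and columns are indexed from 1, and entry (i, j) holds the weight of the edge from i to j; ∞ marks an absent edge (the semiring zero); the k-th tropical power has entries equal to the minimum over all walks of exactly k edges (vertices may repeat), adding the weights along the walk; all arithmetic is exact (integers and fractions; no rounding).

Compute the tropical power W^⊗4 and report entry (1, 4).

W^⊗2:
  [5, 2, -12, 13, 32, ∞]
  [19, 5, 2, -9, -8, -3]
  [-1, -10, 1, 0, 18, 0]
  [26, 13, 9, 1, 2, 7]
  [3, -5, -14, 7, 8, 13]
  [16, 3, 0, 1, 2, -6]
W^⊗3:
  [13, -1, -4, -15, -14, -9]
  [-7, -16, -5, -6, 0, -6]
  [1, -7, -16, -2, -1, -3]
  [3, -6, 5, 4, 7, 4]
  [6, -3, -11, -17, -16, -11]
  [3, -6, -3, -3, -2, -9]
W^⊗4:
  [-13, -22, -11, -12, -6, -12]
  [-5, -13, -22, -8, -7, -9]
  [0, -9, -13, -19, -18, -13]
  [5, -3, -12, 2, 3, 1]
  [-15, -24, -13, -14, -13, -14]
  [-1, -10, -12, -6, -5, -12]
Key observation: the optimum is the walk 1->2->3->5->4, with weight (-6) + (-6) + (-2) + 2 = -12.
Optimal value attained by: walk 1->2->3->5->4.
Answer: (W^⊗4)[1][4] = -12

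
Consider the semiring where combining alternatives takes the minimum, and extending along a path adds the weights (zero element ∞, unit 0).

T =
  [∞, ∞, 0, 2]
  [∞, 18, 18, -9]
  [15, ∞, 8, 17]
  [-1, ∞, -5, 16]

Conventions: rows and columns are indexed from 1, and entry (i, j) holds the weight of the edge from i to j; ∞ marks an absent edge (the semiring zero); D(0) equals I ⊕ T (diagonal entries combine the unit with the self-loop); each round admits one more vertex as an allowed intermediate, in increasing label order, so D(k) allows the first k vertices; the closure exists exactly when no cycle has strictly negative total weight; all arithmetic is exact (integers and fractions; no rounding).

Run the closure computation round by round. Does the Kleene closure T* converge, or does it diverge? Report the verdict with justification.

D(0):
  [0, ∞, 0, 2]
  [∞, 0, 18, -9]
  [15, ∞, 0, 17]
  [-1, ∞, -5, 0]
D(1):
  [0, ∞, 0, 2]
  [∞, 0, 18, -9]
  [15, ∞, 0, 17]
  [-1, ∞, -5, 0]
D(2):
  [0, ∞, 0, 2]
  [∞, 0, 18, -9]
  [15, ∞, 0, 17]
  [-1, ∞, -5, 0]
D(3):
  [0, ∞, 0, 2]
  [33, 0, 18, -9]
  [15, ∞, 0, 17]
  [-1, ∞, -5, 0]
D(4):
  [0, ∞, -3, 2]
  [-10, 0, -14, -9]
  [15, ∞, 0, 17]
  [-1, ∞, -5, 0]
Key observation: every diagonal entry stays at the unit through all rounds, so no improving cycle exists.
Answer: CONVERGES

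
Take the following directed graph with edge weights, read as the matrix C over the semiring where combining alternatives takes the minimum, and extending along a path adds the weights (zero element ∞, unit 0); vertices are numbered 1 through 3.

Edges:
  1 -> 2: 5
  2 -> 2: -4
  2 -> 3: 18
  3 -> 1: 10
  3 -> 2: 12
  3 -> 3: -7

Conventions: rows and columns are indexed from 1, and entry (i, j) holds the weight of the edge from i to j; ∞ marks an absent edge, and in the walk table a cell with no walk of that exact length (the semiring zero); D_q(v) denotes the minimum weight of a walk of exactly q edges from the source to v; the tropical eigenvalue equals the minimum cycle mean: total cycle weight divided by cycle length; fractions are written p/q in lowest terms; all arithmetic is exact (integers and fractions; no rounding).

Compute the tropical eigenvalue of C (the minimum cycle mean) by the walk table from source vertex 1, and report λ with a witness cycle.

q=0: [0, ∞, ∞]
q=1: [∞, 5, ∞]
q=2: [∞, 1, 23]
q=3: [33, -3, 16]
Optimal cycle mean attained by: cycle 3->3, total (-7), length 1.
Answer: λ = -7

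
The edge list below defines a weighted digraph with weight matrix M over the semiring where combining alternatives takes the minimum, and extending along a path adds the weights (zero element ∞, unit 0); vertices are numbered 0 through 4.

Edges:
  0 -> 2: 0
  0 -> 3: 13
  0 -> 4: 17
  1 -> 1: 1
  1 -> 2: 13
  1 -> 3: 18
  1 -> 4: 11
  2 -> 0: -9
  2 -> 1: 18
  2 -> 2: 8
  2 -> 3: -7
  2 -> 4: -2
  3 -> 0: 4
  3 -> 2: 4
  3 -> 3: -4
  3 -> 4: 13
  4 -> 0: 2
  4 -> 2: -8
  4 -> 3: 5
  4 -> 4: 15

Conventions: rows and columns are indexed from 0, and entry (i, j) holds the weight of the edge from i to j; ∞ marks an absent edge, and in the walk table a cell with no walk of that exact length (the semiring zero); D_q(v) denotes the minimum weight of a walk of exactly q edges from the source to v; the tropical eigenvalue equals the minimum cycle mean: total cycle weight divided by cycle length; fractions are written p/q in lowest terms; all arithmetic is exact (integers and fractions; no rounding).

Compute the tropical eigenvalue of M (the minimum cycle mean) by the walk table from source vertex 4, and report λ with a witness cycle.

q=0: [∞, ∞, ∞, ∞, 0]
q=1: [2, ∞, -8, 5, 15]
q=2: [-17, 10, 0, -15, -10]
q=3: [-11, 11, -18, -19, -2]
q=4: [-27, 0, -15, -25, -20]
q=5: [-24, 1, -28, -29, -17]
Optimal cycle mean attained by: cycle 2->4->2, total (-2) + (-8), length 2.
Answer: λ = -5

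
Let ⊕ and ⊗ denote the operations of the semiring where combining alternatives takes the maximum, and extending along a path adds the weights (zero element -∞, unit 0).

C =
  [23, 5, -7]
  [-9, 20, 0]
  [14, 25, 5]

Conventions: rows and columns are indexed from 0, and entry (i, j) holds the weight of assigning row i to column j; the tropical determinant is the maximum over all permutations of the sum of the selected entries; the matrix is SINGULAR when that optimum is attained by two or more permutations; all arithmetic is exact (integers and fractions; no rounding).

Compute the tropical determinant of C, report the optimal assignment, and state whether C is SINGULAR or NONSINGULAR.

σ = (0, 1, 2): 23 + 20 + 5 = 48
σ = (0, 2, 1): 23 + 0 + 25 = 48
σ = (1, 0, 2): 5 + (-9) + 5 = 1
σ = (1, 2, 0): 5 + 0 + 14 = 19
σ = (2, 0, 1): (-7) + (-9) + 25 = 9
σ = (2, 1, 0): (-7) + 20 + 14 = 27
Optimal value attained by: σ = (0, 1, 2).
Answer: det⊕(C) = 48; verdict: SINGULAR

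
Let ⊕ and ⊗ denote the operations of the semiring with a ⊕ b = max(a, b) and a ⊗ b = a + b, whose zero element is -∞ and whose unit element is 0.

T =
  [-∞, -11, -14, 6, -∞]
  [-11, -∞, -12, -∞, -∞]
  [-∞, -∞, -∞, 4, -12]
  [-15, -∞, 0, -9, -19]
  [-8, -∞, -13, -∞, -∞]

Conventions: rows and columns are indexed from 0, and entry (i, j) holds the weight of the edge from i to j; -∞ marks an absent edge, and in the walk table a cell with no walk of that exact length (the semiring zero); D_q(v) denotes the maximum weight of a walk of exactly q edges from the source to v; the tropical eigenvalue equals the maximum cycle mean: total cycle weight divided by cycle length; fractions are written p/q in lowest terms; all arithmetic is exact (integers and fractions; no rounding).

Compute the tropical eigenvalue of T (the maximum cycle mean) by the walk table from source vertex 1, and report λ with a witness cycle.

q=0: [-∞, 0, -∞, -∞, -∞]
q=1: [-11, -∞, -12, -∞, -∞]
q=2: [-∞, -22, -25, -5, -24]
q=3: [-20, -∞, -5, -14, -24]
q=4: [-29, -31, -14, -1, -17]
q=5: [-16, -40, -1, -10, -20]
Optimal cycle mean attained by: cycle 2->3->2, total 4 + 0, length 2.
Answer: λ = 2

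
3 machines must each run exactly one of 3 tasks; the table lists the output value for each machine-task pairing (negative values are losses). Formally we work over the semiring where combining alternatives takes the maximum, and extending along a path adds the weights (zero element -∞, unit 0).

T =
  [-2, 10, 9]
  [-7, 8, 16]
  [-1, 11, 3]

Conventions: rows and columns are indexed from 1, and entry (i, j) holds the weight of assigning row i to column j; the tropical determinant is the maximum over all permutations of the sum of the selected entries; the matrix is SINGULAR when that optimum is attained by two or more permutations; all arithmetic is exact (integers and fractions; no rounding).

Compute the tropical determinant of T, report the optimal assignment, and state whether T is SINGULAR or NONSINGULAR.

σ = (1, 2, 3): (-2) + 8 + 3 = 9
σ = (1, 3, 2): (-2) + 16 + 11 = 25
σ = (2, 1, 3): 10 + (-7) + 3 = 6
σ = (2, 3, 1): 10 + 16 + (-1) = 25
σ = (3, 1, 2): 9 + (-7) + 11 = 13
σ = (3, 2, 1): 9 + 8 + (-1) = 16
Optimal value attained by: σ = (1, 3, 2).
Answer: det⊕(T) = 25; verdict: SINGULAR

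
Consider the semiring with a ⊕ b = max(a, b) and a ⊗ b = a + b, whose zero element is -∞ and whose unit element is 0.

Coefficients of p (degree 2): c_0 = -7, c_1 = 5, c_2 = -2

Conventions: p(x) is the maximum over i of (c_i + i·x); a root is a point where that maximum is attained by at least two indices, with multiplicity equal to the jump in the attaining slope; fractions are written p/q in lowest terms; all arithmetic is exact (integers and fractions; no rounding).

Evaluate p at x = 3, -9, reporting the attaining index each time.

p(3) = max(-7+0·3=-7, 5+1·3=8, -2+2·3=4) = 8 (attained by i=1)
p(-9) = max(-7+0·(-9)=-7, 5+1·(-9)=-4, -2+2·(-9)=-20) = -4 (attained by i=1)
Answer: p(3) = 8; p(-9) = -4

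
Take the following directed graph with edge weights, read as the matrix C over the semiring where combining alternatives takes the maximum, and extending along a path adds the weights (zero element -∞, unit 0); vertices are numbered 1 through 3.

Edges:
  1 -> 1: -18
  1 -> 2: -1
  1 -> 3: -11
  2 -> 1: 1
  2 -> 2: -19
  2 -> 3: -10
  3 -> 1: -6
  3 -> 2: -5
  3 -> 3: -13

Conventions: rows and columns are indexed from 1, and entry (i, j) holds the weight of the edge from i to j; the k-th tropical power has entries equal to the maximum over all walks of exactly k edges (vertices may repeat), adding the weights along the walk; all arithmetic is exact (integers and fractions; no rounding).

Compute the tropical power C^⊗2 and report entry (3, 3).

C^⊗2:
  [0, -16, -11]
  [-16, 0, -10]
  [-4, -7, -15]
Key observation: the optimum is the walk 3->2->3, with weight (-5) + (-10) = -15.
Optimal value attained by: walk 3->2->3.
Answer: (C^⊗2)[3][3] = -15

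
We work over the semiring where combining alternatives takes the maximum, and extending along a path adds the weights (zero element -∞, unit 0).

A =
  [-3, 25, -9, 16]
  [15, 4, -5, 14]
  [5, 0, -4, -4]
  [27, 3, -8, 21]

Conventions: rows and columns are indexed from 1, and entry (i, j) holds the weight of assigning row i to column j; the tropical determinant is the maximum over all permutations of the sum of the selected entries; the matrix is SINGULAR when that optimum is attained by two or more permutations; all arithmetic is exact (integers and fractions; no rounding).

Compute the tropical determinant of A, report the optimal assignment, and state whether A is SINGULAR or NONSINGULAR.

σ = (1, 2, 3, 4): (-3) + 4 + (-4) + 21 = 18
σ = (1, 2, 4, 3): (-3) + 4 + (-4) + (-8) = -11
σ = (1, 3, 2, 4): (-3) + (-5) + 0 + 21 = 13
σ = (1, 3, 4, 2): (-3) + (-5) + (-4) + 3 = -9
σ = (1, 4, 2, 3): (-3) + 14 + 0 + (-8) = 3
σ = (1, 4, 3, 2): (-3) + 14 + (-4) + 3 = 10
σ = (2, 1, 3, 4): 25 + 15 + (-4) + 21 = 57
σ = (2, 1, 4, 3): 25 + 15 + (-4) + (-8) = 28
σ = (2, 3, 1, 4): 25 + (-5) + 5 + 21 = 46
σ = (2, 3, 4, 1): 25 + (-5) + (-4) + 27 = 43
σ = (2, 4, 1, 3): 25 + 14 + 5 + (-8) = 36
σ = (2, 4, 3, 1): 25 + 14 + (-4) + 27 = 62
σ = (3, 1, 2, 4): (-9) + 15 + 0 + 21 = 27
σ = (3, 1, 4, 2): (-9) + 15 + (-4) + 3 = 5
σ = (3, 2, 1, 4): (-9) + 4 + 5 + 21 = 21
σ = (3, 2, 4, 1): (-9) + 4 + (-4) + 27 = 18
σ = (3, 4, 1, 2): (-9) + 14 + 5 + 3 = 13
σ = (3, 4, 2, 1): (-9) + 14 + 0 + 27 = 32
σ = (4, 1, 2, 3): 16 + 15 + 0 + (-8) = 23
σ = (4, 1, 3, 2): 16 + 15 + (-4) + 3 = 30
σ = (4, 2, 1, 3): 16 + 4 + 5 + (-8) = 17
σ = (4, 2, 3, 1): 16 + 4 + (-4) + 27 = 43
σ = (4, 3, 1, 2): 16 + (-5) + 5 + 3 = 19
σ = (4, 3, 2, 1): 16 + (-5) + 0 + 27 = 38
Optimal value attained by: σ = (2, 4, 3, 1).
Answer: det⊕(A) = 62; verdict: NONSINGULAR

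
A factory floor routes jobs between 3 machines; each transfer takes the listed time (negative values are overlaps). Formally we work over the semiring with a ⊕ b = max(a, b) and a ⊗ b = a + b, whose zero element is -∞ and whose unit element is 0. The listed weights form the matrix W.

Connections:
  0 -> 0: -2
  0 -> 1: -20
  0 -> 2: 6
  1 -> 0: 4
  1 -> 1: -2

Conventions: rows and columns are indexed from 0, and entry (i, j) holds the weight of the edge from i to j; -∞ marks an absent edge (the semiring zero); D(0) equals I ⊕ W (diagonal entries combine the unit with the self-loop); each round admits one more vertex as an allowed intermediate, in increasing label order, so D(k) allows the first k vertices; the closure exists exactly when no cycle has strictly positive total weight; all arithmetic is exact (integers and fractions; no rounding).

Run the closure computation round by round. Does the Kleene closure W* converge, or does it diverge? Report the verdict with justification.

D(0):
  [0, -20, 6]
  [4, 0, -∞]
  [-∞, -∞, 0]
D(1):
  [0, -20, 6]
  [4, 0, 10]
  [-∞, -∞, 0]
D(2):
  [0, -20, 6]
  [4, 0, 10]
  [-∞, -∞, 0]
D(3):
  [0, -20, 6]
  [4, 0, 10]
  [-∞, -∞, 0]
Key observation: every diagonal entry stays at the unit through all rounds, so no improving cycle exists.
Answer: CONVERGES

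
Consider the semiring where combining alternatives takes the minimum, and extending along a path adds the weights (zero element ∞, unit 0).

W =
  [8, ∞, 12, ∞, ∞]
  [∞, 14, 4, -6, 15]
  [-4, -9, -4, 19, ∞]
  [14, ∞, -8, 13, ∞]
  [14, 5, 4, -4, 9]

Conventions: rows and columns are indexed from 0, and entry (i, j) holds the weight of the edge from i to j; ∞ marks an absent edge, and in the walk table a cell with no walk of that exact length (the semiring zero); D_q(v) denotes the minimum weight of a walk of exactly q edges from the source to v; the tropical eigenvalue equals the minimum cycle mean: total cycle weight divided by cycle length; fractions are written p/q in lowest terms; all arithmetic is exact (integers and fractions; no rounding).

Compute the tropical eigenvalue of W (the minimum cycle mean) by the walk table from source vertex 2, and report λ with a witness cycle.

q=0: [∞, ∞, 0, ∞, ∞]
q=1: [-4, -9, -4, 19, ∞]
q=2: [-8, -13, -8, -15, 6]
q=3: [-12, -17, -23, -19, 2]
q=4: [-27, -32, -27, -23, -2]
q=5: [-31, -36, -31, -38, -17]
Optimal cycle mean attained by: cycle 1->3->2->1, total (-6) + (-8) + (-9), length 3.
Answer: λ = -23/3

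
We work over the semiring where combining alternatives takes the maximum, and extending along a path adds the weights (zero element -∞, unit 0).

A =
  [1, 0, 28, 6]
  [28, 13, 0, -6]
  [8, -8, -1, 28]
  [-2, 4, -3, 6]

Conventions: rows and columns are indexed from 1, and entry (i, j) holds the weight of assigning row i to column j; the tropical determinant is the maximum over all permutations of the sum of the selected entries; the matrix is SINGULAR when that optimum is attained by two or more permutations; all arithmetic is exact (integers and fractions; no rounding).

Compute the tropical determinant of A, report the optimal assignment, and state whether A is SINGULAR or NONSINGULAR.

σ = (1, 2, 3, 4): 1 + 13 + (-1) + 6 = 19
σ = (1, 2, 4, 3): 1 + 13 + 28 + (-3) = 39
σ = (1, 3, 2, 4): 1 + 0 + (-8) + 6 = -1
σ = (1, 3, 4, 2): 1 + 0 + 28 + 4 = 33
σ = (1, 4, 2, 3): 1 + (-6) + (-8) + (-3) = -16
σ = (1, 4, 3, 2): 1 + (-6) + (-1) + 4 = -2
σ = (2, 1, 3, 4): 0 + 28 + (-1) + 6 = 33
σ = (2, 1, 4, 3): 0 + 28 + 28 + (-3) = 53
σ = (2, 3, 1, 4): 0 + 0 + 8 + 6 = 14
σ = (2, 3, 4, 1): 0 + 0 + 28 + (-2) = 26
σ = (2, 4, 1, 3): 0 + (-6) + 8 + (-3) = -1
σ = (2, 4, 3, 1): 0 + (-6) + (-1) + (-2) = -9
σ = (3, 1, 2, 4): 28 + 28 + (-8) + 6 = 54
σ = (3, 1, 4, 2): 28 + 28 + 28 + 4 = 88
σ = (3, 2, 1, 4): 28 + 13 + 8 + 6 = 55
σ = (3, 2, 4, 1): 28 + 13 + 28 + (-2) = 67
σ = (3, 4, 1, 2): 28 + (-6) + 8 + 4 = 34
σ = (3, 4, 2, 1): 28 + (-6) + (-8) + (-2) = 12
σ = (4, 1, 2, 3): 6 + 28 + (-8) + (-3) = 23
σ = (4, 1, 3, 2): 6 + 28 + (-1) + 4 = 37
σ = (4, 2, 1, 3): 6 + 13 + 8 + (-3) = 24
σ = (4, 2, 3, 1): 6 + 13 + (-1) + (-2) = 16
σ = (4, 3, 1, 2): 6 + 0 + 8 + 4 = 18
σ = (4, 3, 2, 1): 6 + 0 + (-8) + (-2) = -4
Optimal value attained by: σ = (3, 1, 4, 2).
Answer: det⊕(A) = 88; verdict: NONSINGULAR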